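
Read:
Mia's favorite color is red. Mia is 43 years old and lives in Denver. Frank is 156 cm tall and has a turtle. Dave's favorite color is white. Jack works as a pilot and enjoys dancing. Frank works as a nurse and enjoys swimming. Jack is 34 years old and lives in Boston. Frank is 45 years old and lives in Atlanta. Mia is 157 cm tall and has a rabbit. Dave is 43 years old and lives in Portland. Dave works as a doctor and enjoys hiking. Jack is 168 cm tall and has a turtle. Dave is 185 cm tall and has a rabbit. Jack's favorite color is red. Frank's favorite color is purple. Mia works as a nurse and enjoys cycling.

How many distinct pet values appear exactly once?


Unique pet values: 0

0


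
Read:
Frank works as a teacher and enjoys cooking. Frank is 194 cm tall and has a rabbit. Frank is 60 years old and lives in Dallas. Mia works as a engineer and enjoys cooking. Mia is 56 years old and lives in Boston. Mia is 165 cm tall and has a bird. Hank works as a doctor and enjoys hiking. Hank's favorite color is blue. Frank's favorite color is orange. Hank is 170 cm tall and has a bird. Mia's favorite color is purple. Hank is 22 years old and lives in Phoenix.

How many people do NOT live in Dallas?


Not in Dallas: 2

2


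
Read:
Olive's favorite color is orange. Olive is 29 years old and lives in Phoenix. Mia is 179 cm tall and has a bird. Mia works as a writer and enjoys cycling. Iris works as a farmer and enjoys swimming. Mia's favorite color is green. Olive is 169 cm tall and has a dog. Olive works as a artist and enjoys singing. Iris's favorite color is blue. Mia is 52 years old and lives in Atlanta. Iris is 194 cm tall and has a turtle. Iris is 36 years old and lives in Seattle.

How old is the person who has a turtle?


Person with turtle is Iris, age 36

36


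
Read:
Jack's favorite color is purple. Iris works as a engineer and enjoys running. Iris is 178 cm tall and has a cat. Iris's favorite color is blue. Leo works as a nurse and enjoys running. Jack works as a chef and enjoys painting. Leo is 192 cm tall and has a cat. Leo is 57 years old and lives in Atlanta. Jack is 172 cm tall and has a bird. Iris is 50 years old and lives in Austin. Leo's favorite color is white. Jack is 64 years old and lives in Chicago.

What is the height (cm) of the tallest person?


Tallest: Leo at 192 cm

192


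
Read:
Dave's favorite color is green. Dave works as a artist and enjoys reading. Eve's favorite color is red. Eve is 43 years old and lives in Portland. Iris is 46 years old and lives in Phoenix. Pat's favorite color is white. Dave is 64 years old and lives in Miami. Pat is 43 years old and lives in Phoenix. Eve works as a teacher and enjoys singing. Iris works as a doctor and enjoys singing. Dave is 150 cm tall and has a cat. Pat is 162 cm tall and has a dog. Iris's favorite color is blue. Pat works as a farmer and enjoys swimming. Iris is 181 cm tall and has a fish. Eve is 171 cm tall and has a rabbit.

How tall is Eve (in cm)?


Eve is 171 cm tall

171


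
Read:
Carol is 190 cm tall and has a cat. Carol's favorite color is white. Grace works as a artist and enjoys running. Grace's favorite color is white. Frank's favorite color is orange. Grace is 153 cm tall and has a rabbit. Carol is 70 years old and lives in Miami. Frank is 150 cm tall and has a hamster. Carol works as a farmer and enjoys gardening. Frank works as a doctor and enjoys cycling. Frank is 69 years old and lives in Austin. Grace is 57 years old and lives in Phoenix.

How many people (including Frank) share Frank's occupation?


Frank is a doctor. Count = 1

1


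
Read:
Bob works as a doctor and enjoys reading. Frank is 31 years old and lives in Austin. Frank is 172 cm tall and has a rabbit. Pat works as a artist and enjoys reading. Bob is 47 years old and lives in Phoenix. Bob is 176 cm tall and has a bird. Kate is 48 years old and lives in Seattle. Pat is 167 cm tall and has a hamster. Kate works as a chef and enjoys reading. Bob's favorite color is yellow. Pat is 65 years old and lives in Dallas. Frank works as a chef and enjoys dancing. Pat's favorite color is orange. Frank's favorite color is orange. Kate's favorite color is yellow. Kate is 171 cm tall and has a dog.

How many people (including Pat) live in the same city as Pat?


Pat lives in Dallas. Count = 1

1


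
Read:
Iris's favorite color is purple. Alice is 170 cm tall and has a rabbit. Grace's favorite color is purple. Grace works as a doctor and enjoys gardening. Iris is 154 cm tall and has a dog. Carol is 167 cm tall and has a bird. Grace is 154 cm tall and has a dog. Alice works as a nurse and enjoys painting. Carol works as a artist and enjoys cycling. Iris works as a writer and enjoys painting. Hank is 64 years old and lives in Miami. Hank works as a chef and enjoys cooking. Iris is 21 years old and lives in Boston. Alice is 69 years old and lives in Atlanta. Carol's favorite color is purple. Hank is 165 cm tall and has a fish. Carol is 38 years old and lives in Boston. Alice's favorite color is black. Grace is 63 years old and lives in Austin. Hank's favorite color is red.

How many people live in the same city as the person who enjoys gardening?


Person with hobby gardening is Grace, city Austin. Count = 1

1


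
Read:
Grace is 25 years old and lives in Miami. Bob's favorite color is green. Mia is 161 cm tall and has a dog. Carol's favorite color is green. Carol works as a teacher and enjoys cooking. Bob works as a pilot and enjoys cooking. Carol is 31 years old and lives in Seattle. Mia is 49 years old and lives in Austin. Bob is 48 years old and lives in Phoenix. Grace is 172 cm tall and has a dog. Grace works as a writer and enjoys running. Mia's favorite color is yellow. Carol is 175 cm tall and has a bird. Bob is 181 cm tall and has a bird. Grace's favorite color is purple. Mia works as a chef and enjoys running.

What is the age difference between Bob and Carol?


|48 - 31| = 17

17


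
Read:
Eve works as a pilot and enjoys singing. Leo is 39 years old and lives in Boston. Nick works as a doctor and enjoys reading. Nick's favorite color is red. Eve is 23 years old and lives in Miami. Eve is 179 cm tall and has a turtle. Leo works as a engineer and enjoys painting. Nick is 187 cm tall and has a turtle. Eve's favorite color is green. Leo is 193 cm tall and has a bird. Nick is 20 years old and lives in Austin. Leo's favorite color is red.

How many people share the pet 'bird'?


Count: 1

1


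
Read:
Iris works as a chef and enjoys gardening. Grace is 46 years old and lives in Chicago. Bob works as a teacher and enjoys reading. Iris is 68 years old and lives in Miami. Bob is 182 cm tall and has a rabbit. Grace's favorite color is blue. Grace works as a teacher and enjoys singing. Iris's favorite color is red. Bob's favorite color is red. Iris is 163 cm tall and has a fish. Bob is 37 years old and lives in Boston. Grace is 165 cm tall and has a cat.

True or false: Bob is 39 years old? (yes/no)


Bob is actually 37. no

no


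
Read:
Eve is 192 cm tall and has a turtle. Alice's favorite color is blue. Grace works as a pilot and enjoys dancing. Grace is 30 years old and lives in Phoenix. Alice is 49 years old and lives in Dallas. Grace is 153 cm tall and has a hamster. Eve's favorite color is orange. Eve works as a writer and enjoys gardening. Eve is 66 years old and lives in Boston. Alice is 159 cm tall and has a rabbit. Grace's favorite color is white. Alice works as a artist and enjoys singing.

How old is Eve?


Eve is 66 years old

66


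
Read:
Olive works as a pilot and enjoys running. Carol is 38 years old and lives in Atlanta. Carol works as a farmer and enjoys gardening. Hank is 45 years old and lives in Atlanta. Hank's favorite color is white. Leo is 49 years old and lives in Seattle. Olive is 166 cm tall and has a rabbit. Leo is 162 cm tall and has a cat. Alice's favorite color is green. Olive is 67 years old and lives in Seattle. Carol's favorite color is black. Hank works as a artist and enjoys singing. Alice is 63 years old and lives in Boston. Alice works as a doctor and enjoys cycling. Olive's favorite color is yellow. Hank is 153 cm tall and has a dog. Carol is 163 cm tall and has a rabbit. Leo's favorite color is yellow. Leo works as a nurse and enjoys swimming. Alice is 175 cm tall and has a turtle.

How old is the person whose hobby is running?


Person with hobby=running is Olive, age 67

67


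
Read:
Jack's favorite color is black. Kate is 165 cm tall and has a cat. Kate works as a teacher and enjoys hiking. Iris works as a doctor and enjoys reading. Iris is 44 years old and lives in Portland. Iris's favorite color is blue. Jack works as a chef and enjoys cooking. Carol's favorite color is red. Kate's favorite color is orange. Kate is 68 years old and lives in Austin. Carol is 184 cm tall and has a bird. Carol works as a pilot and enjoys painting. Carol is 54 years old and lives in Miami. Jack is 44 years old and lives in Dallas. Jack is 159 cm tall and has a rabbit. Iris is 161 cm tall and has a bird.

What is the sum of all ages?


68+44+54+44 = 210

210


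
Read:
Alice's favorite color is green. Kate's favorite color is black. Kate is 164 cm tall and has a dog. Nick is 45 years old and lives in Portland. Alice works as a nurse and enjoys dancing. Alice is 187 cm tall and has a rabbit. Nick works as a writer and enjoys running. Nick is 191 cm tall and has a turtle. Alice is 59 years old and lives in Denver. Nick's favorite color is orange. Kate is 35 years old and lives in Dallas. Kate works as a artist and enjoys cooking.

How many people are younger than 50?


Filter: 2

2


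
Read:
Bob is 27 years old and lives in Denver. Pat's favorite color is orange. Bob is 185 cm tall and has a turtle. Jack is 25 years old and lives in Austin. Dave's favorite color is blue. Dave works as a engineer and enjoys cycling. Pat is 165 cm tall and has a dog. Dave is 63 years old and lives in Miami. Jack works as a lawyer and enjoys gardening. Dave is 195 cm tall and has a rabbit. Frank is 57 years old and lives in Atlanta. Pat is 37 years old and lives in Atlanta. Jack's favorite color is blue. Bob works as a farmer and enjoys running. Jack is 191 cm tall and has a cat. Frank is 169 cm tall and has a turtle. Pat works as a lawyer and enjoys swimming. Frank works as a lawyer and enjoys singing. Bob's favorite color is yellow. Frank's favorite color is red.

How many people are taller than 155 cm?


Taller than 155: 5

5


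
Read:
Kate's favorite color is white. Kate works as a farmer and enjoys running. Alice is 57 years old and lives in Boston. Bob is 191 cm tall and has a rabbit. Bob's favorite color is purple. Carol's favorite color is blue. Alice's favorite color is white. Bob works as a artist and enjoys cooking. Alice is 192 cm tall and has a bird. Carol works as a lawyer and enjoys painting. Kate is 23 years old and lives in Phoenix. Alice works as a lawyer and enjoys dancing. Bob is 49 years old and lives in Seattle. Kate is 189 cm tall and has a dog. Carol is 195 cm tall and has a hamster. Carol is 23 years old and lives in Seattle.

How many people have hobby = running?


Count: 1

1


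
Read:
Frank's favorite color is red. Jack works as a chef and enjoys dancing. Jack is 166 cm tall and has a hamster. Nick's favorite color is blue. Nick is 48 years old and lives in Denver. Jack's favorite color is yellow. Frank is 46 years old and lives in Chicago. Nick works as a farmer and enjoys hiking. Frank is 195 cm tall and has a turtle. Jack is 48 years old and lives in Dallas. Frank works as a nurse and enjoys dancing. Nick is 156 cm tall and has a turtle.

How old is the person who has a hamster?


Person with hamster is Jack, age 48

48


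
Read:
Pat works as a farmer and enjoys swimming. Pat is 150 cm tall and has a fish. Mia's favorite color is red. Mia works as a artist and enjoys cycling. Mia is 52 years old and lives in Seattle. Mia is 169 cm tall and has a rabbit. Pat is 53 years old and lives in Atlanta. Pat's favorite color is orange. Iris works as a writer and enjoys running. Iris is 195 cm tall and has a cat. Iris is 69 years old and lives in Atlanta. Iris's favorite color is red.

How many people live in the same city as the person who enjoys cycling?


Person with hobby cycling is Mia, city Seattle. Count = 1

1


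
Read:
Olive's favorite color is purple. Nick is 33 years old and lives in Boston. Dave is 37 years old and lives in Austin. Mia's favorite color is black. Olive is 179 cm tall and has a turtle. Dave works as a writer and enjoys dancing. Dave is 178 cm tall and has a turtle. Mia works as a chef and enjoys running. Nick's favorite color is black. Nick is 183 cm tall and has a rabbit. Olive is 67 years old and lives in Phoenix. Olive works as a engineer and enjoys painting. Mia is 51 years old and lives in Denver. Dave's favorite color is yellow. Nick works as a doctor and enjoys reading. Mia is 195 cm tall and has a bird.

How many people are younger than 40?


Filter: 2

2


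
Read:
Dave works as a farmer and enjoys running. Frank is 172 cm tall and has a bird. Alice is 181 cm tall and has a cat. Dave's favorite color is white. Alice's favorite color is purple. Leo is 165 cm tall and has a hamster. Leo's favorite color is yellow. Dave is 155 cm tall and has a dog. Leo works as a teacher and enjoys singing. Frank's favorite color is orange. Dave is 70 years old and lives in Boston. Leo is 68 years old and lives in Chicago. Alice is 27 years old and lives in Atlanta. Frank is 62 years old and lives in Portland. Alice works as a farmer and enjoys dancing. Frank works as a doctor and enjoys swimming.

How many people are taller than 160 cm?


Taller than 160: 3

3


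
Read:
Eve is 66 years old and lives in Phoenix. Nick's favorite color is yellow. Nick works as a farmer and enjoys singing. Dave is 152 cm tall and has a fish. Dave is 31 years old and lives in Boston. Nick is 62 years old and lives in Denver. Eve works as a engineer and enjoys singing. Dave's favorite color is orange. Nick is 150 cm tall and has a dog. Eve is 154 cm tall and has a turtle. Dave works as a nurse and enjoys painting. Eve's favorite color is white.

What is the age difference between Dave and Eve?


|31 - 66| = 35

35


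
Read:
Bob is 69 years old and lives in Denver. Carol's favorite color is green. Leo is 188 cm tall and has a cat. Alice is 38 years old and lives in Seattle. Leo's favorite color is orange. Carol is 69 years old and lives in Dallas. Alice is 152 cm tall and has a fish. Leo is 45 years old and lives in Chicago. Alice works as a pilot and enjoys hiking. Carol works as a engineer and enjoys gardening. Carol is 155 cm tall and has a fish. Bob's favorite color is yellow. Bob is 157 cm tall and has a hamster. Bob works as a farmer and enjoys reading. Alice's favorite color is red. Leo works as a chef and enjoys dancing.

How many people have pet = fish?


Count: 2

2


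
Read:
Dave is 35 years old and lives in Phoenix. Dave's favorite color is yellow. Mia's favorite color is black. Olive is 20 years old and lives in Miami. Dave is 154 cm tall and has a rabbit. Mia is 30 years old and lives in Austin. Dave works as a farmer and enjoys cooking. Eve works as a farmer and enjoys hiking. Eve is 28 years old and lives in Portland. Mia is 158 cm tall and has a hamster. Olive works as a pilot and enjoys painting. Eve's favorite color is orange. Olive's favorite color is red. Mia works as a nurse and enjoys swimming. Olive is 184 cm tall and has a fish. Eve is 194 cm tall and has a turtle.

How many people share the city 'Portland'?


Count: 1

1


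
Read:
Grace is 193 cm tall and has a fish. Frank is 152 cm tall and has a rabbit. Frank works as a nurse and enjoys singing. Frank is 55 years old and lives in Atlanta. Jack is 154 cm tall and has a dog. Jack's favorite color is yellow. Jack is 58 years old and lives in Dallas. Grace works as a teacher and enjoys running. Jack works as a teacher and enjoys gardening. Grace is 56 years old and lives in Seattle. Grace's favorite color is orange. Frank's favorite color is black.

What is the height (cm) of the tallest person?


Tallest: Grace at 193 cm

193


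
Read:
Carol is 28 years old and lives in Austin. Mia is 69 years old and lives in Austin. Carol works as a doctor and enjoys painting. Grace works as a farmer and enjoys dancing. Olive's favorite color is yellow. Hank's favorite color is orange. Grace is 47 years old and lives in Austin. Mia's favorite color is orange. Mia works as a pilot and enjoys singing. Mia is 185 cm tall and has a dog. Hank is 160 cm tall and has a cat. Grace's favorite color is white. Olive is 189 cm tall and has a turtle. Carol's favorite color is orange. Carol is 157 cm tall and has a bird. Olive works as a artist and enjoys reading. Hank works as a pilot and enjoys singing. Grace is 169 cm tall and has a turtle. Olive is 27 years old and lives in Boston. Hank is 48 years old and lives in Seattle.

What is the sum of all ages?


28+69+27+47+48 = 219

219


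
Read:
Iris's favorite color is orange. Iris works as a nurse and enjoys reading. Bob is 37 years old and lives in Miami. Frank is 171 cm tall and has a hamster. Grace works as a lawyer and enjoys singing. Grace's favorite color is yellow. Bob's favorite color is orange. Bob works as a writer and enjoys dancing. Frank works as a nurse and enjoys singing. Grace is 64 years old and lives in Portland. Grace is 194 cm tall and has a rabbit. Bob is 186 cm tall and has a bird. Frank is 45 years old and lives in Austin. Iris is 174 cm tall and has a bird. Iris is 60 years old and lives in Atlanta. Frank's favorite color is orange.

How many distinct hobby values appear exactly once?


Unique hobby values: 2

2


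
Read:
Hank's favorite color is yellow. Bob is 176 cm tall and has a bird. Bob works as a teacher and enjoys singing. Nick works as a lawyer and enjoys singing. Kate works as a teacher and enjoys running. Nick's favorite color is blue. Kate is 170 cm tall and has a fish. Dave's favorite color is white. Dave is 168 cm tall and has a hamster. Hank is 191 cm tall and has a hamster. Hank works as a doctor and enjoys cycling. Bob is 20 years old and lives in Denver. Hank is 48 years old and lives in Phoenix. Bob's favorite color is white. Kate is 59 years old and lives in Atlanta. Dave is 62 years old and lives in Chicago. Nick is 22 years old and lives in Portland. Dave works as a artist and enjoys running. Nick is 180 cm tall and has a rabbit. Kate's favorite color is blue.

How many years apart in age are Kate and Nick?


59 vs 22, diff = 37

37


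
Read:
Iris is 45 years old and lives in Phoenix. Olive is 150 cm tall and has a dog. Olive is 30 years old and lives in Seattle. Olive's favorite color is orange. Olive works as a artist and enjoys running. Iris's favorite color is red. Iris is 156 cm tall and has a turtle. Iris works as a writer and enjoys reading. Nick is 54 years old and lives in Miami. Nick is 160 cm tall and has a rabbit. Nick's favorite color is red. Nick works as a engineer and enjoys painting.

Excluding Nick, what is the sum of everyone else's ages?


Sum (excluding Nick): 75

75


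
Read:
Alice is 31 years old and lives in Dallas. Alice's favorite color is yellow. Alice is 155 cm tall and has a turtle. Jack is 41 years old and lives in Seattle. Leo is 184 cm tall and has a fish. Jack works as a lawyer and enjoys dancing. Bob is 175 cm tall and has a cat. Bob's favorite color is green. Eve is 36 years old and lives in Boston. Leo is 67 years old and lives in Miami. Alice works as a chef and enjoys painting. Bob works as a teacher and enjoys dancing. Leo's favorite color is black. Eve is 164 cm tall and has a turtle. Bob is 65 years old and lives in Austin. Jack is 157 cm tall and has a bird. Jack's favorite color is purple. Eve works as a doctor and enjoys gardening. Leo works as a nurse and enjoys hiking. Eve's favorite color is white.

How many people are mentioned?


People: Jack, Eve, Bob, Leo, Alice. Count = 5

5


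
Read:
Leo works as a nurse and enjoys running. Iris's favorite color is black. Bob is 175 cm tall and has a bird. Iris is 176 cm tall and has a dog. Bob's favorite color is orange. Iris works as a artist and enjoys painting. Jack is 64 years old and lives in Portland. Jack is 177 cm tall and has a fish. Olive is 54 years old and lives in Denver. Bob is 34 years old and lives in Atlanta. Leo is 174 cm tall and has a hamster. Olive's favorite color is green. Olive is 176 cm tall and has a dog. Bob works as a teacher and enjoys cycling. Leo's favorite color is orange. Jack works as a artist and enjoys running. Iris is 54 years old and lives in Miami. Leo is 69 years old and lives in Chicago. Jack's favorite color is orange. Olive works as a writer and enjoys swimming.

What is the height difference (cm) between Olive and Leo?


|176 - 174| = 2

2


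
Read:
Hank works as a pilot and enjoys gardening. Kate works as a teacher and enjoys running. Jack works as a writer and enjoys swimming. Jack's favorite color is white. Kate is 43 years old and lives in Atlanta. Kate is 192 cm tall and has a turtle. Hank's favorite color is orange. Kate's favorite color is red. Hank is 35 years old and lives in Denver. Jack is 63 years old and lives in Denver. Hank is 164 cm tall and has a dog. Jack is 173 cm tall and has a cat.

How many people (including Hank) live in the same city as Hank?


Hank lives in Denver. Count = 2

2


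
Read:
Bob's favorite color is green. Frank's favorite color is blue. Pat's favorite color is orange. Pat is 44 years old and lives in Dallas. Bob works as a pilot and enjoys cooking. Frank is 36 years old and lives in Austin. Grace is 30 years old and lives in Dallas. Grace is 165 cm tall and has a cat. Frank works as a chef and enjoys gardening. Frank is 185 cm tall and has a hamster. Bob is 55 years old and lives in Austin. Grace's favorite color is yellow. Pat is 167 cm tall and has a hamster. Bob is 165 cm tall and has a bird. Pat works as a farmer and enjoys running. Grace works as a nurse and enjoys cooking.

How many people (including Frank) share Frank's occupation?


Frank is a chef. Count = 1

1


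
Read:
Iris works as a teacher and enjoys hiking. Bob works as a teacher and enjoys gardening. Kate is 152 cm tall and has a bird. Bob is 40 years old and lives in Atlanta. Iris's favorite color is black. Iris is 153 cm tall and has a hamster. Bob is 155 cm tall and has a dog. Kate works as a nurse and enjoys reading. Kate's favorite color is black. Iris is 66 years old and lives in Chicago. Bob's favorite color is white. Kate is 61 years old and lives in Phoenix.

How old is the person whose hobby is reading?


Person with hobby=reading is Kate, age 61

61


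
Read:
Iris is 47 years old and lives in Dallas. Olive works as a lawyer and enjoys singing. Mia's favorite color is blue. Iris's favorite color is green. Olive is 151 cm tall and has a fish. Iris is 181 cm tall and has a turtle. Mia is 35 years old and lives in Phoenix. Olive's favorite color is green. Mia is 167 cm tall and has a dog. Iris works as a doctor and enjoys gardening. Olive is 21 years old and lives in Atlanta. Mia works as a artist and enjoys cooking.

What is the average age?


Sum=103, n=3, avg=34.33

34.33


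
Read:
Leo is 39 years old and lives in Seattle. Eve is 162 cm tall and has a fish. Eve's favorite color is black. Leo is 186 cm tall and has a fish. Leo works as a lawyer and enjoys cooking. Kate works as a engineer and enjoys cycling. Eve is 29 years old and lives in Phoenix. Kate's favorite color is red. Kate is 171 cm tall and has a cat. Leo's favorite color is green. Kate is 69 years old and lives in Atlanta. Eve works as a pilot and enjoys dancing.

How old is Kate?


Kate is 69 years old

69


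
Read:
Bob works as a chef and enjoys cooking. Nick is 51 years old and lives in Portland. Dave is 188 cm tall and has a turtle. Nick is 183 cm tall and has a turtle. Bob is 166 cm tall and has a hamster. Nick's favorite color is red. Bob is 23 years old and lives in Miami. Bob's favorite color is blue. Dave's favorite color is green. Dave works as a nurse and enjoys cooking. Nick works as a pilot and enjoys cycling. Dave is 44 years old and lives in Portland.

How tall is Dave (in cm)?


Dave is 188 cm tall

188


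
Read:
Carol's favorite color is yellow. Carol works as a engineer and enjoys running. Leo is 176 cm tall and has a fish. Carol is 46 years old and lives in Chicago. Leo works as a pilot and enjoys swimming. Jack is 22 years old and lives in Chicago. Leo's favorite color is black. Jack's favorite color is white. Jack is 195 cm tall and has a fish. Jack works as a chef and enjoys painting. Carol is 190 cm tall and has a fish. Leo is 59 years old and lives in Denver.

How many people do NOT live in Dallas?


Not in Dallas: 3

3


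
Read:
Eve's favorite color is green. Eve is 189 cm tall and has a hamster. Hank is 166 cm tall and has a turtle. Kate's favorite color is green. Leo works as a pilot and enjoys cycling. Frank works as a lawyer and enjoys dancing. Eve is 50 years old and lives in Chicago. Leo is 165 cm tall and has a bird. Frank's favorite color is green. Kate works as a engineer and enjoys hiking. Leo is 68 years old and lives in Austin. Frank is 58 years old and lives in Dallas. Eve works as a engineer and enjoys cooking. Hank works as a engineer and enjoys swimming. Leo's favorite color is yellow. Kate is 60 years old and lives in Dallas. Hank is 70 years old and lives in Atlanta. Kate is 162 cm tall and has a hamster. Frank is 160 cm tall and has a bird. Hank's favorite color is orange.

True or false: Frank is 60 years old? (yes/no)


Frank is actually 58. no

no


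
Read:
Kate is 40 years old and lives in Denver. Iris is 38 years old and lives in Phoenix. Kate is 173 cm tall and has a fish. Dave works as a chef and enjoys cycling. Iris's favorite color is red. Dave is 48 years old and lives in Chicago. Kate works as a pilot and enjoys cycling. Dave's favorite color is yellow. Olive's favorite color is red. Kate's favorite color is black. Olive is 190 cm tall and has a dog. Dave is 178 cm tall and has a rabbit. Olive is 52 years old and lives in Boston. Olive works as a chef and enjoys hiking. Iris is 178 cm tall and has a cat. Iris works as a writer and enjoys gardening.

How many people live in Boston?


Count in Boston: 1

1


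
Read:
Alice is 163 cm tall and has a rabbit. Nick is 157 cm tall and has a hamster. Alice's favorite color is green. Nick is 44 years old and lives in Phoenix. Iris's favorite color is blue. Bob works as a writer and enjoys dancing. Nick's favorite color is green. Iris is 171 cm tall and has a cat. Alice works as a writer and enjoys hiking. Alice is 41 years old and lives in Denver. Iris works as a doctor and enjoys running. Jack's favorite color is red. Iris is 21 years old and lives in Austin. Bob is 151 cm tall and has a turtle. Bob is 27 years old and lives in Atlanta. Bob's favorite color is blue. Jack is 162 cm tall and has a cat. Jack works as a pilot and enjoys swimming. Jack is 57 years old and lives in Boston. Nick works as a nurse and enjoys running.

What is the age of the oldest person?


Oldest: Jack at 57

57


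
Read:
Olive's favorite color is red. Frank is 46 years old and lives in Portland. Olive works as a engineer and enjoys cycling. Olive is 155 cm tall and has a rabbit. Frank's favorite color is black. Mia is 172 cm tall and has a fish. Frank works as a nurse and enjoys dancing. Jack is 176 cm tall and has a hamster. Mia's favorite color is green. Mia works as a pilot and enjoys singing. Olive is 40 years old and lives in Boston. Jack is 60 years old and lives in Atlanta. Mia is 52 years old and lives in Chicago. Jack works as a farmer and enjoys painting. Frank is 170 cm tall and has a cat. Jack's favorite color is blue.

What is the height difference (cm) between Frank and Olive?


|170 - 155| = 15

15


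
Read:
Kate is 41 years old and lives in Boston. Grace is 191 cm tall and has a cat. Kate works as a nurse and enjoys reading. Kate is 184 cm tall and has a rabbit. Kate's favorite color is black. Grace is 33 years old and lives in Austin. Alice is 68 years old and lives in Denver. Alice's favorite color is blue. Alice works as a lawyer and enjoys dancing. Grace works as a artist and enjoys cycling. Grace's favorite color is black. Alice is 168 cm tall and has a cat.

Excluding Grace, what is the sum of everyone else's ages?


Sum (excluding Grace): 109

109


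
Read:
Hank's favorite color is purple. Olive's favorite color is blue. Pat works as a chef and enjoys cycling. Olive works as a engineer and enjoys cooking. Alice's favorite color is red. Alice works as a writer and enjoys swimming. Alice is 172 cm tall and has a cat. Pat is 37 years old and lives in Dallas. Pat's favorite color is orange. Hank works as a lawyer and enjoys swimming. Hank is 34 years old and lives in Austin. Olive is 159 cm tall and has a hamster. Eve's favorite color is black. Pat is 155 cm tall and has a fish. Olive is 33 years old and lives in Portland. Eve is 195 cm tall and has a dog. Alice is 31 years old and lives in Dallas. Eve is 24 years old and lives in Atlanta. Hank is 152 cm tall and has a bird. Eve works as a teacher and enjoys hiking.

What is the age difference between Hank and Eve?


|34 - 24| = 10

10


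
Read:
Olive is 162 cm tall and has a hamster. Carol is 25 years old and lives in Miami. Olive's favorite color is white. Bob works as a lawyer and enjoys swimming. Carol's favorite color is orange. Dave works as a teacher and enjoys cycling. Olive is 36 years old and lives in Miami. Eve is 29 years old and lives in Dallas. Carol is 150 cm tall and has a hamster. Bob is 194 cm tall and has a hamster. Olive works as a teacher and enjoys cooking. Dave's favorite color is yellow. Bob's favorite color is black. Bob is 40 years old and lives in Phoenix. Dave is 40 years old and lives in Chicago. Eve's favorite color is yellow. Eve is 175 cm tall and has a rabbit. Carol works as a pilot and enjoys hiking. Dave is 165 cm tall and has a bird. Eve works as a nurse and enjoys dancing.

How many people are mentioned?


People: Dave, Olive, Bob, Carol, Eve. Count = 5

5


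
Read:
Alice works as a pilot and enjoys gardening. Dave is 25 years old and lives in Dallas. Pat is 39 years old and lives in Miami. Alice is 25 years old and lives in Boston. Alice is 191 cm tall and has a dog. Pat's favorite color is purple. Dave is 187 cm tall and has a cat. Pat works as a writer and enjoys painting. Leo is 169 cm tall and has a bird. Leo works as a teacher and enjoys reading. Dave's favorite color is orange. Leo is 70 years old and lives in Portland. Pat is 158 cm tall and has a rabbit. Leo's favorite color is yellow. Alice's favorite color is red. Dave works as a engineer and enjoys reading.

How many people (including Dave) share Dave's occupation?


Dave is a engineer. Count = 1

1


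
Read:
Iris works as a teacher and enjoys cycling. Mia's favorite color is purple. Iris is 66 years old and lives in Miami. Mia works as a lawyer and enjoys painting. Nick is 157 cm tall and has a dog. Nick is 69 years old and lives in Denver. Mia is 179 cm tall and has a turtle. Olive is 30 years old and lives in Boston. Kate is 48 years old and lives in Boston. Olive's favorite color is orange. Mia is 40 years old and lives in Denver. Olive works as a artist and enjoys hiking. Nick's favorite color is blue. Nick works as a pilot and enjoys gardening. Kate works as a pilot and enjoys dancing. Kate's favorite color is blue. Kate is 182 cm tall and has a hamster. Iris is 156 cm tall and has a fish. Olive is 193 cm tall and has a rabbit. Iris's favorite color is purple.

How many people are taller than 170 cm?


Taller than 170: 3

3


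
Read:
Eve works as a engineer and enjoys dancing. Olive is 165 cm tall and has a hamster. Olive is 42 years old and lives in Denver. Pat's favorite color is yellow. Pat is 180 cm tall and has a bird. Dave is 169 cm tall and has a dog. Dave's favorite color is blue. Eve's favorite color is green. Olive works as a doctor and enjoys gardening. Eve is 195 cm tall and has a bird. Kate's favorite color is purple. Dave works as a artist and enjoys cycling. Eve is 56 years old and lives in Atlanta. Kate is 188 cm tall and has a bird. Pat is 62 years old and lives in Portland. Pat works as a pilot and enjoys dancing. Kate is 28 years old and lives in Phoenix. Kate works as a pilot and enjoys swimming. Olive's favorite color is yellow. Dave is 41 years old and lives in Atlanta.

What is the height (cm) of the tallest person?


Tallest: Eve at 195 cm

195


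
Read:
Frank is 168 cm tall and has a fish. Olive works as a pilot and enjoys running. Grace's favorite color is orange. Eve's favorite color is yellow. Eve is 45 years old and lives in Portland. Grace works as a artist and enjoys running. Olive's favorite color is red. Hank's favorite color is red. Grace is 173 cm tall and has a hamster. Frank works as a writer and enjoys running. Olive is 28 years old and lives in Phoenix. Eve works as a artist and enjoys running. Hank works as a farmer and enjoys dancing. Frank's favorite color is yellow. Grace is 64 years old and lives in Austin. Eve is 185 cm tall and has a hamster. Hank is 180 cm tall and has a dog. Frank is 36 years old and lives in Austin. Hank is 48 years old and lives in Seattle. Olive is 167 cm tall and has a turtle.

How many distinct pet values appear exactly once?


Unique pet values: 3

3


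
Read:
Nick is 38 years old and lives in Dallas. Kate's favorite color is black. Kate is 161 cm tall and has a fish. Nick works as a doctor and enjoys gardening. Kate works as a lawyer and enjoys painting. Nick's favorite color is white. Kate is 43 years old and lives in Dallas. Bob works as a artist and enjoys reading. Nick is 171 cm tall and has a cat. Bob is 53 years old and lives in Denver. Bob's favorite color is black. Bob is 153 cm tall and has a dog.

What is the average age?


Sum=134, n=3, avg=44.67

44.67


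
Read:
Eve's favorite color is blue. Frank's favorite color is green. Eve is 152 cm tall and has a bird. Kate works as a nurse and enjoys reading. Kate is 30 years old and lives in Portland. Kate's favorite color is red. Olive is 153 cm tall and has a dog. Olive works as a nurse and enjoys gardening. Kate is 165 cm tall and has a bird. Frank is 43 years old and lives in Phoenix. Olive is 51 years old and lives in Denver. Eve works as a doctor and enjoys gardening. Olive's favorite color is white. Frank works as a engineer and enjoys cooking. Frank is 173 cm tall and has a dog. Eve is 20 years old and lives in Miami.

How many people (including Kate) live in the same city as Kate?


Kate lives in Portland. Count = 1

1


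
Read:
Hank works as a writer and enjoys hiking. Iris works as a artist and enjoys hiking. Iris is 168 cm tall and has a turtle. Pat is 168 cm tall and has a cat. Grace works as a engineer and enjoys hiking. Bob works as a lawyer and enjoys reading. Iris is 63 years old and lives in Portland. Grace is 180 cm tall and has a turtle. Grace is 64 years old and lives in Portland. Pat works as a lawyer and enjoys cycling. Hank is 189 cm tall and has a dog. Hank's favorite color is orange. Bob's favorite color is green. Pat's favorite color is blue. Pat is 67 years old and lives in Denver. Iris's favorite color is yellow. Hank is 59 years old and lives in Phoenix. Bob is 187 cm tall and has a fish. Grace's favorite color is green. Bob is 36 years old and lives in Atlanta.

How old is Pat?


Pat is 67 years old

67


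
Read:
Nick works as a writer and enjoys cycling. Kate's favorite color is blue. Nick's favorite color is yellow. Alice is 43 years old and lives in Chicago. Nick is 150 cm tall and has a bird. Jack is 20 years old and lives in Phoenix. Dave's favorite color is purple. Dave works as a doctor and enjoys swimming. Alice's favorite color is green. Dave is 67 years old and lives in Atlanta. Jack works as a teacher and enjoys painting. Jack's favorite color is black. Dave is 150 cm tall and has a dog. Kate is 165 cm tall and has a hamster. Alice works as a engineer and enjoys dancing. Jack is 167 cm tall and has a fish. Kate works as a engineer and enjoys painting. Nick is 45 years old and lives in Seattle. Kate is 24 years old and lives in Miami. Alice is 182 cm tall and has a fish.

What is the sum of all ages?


67+43+20+24+45 = 199

199


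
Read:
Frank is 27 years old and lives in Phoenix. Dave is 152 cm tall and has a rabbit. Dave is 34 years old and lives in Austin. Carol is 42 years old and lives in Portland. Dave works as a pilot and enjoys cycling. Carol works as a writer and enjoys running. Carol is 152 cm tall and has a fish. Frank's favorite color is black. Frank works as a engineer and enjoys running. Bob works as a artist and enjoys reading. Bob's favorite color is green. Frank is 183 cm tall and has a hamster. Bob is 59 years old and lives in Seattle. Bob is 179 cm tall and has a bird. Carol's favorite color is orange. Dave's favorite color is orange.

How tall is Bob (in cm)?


Bob is 179 cm tall

179


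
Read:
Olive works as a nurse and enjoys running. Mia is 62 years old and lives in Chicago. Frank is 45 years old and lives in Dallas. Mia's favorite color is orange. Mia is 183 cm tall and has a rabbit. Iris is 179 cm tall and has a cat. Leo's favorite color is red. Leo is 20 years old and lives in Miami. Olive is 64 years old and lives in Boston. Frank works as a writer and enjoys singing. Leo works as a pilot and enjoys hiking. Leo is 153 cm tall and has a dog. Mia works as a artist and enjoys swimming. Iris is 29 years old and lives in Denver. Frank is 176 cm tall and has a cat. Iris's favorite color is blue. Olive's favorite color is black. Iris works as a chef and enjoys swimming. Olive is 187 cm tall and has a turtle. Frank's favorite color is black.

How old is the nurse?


The nurse is Olive, age 64

64


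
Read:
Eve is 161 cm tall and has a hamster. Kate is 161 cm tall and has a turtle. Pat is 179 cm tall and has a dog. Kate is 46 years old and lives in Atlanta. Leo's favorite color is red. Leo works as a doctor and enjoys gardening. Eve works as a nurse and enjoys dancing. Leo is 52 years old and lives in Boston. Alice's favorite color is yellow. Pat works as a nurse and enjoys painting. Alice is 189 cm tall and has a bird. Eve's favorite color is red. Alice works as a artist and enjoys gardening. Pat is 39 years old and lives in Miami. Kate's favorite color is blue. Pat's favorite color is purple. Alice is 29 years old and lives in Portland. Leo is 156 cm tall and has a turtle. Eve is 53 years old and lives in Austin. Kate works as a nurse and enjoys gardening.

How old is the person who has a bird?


Person with bird is Alice, age 29

29


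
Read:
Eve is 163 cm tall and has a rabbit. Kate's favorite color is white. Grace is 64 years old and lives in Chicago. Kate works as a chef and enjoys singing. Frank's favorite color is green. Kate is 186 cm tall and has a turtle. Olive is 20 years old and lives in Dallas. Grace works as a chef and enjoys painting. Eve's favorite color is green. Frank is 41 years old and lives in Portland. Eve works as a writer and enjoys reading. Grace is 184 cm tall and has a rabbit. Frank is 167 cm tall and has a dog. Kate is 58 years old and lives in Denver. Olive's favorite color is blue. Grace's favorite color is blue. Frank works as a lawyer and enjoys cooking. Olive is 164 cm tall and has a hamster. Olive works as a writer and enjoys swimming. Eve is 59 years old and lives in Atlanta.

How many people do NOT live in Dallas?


Not in Dallas: 4

4


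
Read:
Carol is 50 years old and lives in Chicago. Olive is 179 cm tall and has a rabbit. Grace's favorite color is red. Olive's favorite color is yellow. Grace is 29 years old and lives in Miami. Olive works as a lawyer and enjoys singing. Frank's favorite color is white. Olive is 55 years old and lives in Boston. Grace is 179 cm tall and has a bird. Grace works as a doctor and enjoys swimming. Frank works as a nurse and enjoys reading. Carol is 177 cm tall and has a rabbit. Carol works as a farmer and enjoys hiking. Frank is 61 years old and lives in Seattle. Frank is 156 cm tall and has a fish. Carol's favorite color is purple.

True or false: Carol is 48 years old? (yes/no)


Carol is actually 50. no

no
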